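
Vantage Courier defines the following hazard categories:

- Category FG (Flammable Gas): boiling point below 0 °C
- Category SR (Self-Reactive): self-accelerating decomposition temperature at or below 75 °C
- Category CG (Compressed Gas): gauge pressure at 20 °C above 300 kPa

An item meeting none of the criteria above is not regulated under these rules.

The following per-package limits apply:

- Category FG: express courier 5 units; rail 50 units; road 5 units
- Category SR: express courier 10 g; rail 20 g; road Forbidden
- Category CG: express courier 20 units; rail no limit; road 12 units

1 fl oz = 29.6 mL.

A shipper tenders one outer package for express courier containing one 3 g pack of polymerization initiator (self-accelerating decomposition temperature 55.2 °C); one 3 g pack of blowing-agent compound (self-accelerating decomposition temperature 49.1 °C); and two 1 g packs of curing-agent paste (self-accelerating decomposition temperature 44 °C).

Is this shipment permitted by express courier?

With self-accelerating decomposition temperature 55.2 °C (≤ 75 °C), the polymerization initiator falls in Category SR.
With self-accelerating decomposition temperature 49.1 °C (≤ 75 °C), the blowing-agent compound falls in Category SR.
The curing-agent paste has self-accelerating decomposition temperature 44 °C, which is ≤ 75 °C, so it is Category SR (Self-Reactive).
Category SR net quantity: 3 g + 3 g + (two 1 g packs = 2 g) = 8 g.
8 g ≤ 10 g (express courier limit, Category SR) — within limit.

Yes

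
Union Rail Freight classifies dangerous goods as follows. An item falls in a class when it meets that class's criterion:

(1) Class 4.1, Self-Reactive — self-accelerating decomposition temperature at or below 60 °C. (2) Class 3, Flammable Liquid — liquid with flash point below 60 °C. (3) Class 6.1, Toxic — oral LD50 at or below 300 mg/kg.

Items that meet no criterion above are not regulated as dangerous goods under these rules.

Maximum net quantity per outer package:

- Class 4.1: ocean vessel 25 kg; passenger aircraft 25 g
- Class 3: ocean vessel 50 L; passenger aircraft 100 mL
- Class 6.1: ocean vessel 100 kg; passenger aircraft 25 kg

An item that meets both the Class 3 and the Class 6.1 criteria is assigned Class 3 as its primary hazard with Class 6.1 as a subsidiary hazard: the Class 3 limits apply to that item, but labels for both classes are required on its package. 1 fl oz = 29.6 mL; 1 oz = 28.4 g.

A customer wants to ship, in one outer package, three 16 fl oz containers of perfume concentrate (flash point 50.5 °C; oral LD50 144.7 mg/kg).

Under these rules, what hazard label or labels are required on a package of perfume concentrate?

Class 3 and 6.1

With flash point 50.5 °C (< 60 °C), the perfume concentrate falls in Class 3.
With oral LD50 144.7 mg/kg (≤ 300 mg/kg), the perfume concentrate falls in Class 6.1.
By the precedence rule Class 3 is primary and Class 6.1 is subsidiary, and that rule requires both labels on the package.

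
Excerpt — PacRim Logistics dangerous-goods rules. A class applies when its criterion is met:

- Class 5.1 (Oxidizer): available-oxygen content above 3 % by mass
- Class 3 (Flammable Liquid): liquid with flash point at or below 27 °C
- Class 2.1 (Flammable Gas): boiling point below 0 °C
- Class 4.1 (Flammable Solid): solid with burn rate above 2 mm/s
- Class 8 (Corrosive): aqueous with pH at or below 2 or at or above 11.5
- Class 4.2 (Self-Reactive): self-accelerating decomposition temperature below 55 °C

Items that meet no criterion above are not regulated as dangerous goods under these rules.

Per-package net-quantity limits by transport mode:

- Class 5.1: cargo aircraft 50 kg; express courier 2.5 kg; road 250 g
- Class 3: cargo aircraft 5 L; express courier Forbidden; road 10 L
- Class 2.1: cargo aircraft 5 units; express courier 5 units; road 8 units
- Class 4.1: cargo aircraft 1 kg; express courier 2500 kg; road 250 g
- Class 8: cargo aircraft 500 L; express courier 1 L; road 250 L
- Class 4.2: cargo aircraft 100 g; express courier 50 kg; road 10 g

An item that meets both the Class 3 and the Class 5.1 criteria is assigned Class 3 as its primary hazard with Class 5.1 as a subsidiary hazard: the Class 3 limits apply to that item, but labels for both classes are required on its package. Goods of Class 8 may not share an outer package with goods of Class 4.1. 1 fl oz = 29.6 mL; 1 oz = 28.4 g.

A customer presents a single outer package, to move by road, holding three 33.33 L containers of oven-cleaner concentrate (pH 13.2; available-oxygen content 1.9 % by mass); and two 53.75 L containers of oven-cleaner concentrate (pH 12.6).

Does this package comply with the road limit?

pH 13.2 meets the Class 8 criterion (Corrosive), so the oven-cleaner concentrate is Class 8.
pH 12.6 meets the Class 8 criterion (Corrosive), so the oven-cleaner concentrate is Class 8.
Class 8 net quantity: (three 33.33 L containers = 99.99 L) + (two 53.75 L containers = 107.5 L) = 207.49 L.
207.49 L is within the road limit of 250 L for Class 8.

Yes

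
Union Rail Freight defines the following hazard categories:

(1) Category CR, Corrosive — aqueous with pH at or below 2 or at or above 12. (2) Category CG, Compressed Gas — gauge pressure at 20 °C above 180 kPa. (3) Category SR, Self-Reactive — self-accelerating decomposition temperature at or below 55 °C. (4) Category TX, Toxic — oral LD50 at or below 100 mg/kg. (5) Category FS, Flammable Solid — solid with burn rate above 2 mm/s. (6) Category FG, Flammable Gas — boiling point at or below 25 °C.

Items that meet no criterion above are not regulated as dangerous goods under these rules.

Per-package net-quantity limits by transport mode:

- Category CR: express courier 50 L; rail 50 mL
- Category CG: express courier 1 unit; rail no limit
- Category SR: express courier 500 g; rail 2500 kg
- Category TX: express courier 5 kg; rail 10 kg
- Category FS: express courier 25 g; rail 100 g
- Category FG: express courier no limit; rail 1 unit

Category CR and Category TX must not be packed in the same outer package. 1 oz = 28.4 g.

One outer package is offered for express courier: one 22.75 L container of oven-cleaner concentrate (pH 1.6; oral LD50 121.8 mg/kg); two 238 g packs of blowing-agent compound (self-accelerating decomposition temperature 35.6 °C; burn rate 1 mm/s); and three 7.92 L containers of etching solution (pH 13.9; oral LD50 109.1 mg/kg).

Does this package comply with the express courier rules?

Yes

With pH 1.6 (≤ 2), the oven-cleaner concentrate falls in Category CR.
The blowing-agent compound has self-accelerating decomposition temperature 35.6 °C, which is ≤ 55 °C, so it is Category SR (Self-Reactive).
With pH 13.9 (≥ 12), the etching solution falls in Category CR.
Category SR quantity: two 238 g packs = 476 g.
476 g is within the express courier limit of 500 g for Category SR.
Total Category CR: 22.75 L + (three 7.92 L containers = 23.76 L) = 46.51 L.
46.51 L is within the express courier limit of 50 L for Category CR.
The segregation rule (Category CR with Category TX) does not apply to Category SR with Category CR.
Every hazard category is within its express courier limit and no segregation rule is violated.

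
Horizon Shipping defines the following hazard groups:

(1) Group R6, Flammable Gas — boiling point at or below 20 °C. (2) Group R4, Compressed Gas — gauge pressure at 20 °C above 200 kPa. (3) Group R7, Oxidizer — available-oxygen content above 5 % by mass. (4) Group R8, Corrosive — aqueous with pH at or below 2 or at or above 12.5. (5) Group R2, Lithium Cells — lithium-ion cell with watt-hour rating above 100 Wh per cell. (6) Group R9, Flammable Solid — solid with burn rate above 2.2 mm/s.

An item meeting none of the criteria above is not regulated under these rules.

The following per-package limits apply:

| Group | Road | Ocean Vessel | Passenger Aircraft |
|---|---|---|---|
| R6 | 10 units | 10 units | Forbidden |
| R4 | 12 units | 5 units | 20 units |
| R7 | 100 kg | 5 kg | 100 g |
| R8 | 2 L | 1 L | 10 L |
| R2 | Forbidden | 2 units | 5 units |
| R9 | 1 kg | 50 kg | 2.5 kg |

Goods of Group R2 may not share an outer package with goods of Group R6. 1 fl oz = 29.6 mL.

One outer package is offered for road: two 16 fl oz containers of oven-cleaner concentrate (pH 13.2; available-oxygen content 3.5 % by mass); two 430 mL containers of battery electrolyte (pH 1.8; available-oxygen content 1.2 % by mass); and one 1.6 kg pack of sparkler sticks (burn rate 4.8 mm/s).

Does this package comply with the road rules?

pH 13.2 meets the Group R8 criterion (Corrosive), so the oven-cleaner concentrate is Group R8.
pH 1.8 meets the Group R8 criterion (Corrosive), so the battery electrolyte is Group R8.
The sparkler sticks have burn rate 4.8 mm/s, which is > 2.2 mm/s, so they are Group R9 (Flammable Solid).
Total Group R8: (two 16 fl oz containers = 947.2 mL) + (two 430 mL containers = 860 mL) = 1807.2 mL.
1807.2 mL is within the road limit of 2 L for Group R8.
Group R9 quantity: 1.6 kg.
That exceeds the Group R9 road limit of 1 kg.
The segregation rule (Group R2 with Group R6) does not apply to Group R8 with Group R9.

No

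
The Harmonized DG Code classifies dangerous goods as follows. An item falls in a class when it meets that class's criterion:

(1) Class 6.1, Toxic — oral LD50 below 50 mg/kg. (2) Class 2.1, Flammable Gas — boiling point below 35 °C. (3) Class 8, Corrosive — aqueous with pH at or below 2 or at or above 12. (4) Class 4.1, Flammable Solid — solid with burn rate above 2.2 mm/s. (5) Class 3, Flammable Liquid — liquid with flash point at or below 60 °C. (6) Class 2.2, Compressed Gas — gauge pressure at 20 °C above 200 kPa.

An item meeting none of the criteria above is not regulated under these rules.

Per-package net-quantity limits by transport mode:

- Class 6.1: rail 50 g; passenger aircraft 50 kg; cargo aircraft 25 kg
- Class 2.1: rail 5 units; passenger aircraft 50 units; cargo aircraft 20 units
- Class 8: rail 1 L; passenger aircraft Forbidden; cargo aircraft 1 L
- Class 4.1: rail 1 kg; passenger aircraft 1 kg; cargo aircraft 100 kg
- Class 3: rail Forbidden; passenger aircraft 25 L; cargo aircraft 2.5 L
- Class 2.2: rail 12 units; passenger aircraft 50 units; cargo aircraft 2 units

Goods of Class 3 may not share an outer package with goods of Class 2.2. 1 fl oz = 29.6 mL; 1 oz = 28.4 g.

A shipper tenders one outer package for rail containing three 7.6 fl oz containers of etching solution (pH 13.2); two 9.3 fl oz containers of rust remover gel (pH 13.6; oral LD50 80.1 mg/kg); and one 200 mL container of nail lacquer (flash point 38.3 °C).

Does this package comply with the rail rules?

Etching solution: pH 13.2 ≥ 12 → Class 8 (Corrosive).
pH 13.6 meets the Class 8 criterion (Corrosive), so the rust remover gel is Class 8.
Nail lacquer: flash point 38.3 °C ≤ 60 °C → Class 3 (Flammable Liquid).
Class 8 net quantity: (three 7.6 fl oz containers = 674.88 mL) + (two 9.3 fl oz containers = 550.56 mL) = 1225.44 mL.
1225.44 mL exceeds the rail limit of 1 L for Class 8.
Class 3 quantity: 200 mL.
By rail, Class 3 is Forbidden regardless of quantity.
The segregation rule (Class 3 with Class 2.2) does not apply to Class 8 with Class 3.

No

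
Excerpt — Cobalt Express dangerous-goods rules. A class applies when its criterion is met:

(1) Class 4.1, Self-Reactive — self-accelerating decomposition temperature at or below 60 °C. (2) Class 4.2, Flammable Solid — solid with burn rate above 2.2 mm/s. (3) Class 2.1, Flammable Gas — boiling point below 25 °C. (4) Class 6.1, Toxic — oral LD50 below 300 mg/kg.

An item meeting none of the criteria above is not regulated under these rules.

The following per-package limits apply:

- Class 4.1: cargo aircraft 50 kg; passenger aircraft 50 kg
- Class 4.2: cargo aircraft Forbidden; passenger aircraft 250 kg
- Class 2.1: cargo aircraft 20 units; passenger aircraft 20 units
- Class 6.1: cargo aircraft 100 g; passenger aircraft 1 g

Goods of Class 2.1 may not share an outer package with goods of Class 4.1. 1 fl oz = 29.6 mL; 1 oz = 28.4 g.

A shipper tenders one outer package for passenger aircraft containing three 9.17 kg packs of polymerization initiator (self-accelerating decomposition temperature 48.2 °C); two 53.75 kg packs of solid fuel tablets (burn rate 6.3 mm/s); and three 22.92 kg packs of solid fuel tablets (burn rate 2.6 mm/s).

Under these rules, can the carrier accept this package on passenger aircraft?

Yes

Polymerization initiator: self-accelerating decomposition temperature 48.2 °C ≤ 60 °C → Class 4.1 (Self-Reactive).
Solid fuel tablets: burn rate 6.3 mm/s > 2.2 mm/s → Class 4.2 (Flammable Solid).
The solid fuel tablets have burn rate 2.6 mm/s, which is > 2.2 mm/s, so they are Class 4.2 (Flammable Solid).
Class 4.2 net quantity: (two 53.75 kg packs = 107.5 kg) + (three 22.92 kg packs = 68.76 kg) = 176.26 kg.
176.26 kg is within the passenger aircraft limit of 250 kg for Class 4.2.
Class 4.1 quantity: three 9.17 kg packs = 27.51 kg.
That is within the Class 4.1 passenger aircraft limit of 50 kg.
The segregation rule (Class 2.1 with Class 4.1) does not apply to Class 4.2 with Class 4.1.
Every hazard class is within its passenger aircraft limit and no segregation rule is violated.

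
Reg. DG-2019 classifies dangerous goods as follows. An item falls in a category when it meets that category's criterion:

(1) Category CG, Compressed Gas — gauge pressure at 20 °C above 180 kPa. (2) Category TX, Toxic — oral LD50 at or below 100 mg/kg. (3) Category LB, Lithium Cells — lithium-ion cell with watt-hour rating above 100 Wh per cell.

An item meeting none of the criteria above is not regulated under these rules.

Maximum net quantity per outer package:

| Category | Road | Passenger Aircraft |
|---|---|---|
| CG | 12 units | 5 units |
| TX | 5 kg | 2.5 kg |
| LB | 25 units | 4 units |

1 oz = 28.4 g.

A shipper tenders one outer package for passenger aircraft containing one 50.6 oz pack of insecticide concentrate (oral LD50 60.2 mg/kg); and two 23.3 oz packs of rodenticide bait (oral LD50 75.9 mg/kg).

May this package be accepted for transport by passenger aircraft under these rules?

Oral LD50 60.2 mg/kg meets the Category TX criterion (Toxic), so the insecticide concentrate is Category TX.
With oral LD50 75.9 mg/kg (≤ 100 mg/kg), the rodenticide bait falls in Category TX.
Category TX net quantity: (one 50.6 oz pack = 1437.04 g) + (two 23.3 oz packs = 1323.44 g) = 2760.48 g.
That exceeds the Category TX passenger aircraft limit of 2.5 kg.

No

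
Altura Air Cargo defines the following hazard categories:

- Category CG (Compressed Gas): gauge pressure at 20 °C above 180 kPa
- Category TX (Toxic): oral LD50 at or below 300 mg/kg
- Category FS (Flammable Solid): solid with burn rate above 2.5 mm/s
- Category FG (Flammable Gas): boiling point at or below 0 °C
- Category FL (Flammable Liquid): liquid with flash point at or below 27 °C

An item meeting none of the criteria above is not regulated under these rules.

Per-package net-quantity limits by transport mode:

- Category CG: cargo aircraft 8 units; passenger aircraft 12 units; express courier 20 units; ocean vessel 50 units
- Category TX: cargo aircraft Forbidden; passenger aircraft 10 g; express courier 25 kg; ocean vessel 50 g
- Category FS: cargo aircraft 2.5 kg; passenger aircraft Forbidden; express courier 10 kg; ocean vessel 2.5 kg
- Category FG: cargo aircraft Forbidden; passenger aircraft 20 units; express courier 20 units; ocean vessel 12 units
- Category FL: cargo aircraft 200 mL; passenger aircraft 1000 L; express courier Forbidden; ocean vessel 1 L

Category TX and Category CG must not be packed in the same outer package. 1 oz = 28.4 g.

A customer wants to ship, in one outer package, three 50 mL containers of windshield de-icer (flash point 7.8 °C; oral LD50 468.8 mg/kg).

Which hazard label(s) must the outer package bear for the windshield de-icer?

The windshield de-icer has flash point 7.8 °C, which is ≤ 27 °C, so it is Category FL (Flammable Liquid).
Only the Category FL label is required.

Category FL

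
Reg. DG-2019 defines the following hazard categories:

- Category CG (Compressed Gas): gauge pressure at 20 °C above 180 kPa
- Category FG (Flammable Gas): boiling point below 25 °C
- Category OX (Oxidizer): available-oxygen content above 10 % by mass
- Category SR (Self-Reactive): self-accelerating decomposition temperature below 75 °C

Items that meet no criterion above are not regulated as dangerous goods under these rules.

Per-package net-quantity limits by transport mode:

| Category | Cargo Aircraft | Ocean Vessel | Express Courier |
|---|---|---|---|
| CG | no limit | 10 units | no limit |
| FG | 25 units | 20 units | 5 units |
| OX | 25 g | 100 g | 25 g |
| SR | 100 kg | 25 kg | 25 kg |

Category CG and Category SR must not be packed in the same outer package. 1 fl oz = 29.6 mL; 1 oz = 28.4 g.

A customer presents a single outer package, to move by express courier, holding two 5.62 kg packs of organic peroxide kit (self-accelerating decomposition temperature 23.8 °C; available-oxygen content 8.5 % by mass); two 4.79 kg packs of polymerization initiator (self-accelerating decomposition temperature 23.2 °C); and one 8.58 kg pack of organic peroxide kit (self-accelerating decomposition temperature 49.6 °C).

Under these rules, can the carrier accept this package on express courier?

No

Self-accelerating decomposition temperature 23.8 °C meets the Category SR criterion (Self-Reactive), so the organic peroxide kit is Category SR.
The polymerization initiator has self-accelerating decomposition temperature 23.2 °C, which is < 75 °C, so it is Category SR (Self-Reactive).
Self-accelerating decomposition temperature 49.6 °C meets the Category SR criterion (Self-Reactive), so the organic peroxide kit is Category SR.
Category SR net quantity: (two 5.62 kg packs = 11.24 kg) + (two 4.79 kg packs = 9.58 kg) + 8.58 kg = 29.4 kg.
That exceeds the Category SR express courier limit of 25 kg.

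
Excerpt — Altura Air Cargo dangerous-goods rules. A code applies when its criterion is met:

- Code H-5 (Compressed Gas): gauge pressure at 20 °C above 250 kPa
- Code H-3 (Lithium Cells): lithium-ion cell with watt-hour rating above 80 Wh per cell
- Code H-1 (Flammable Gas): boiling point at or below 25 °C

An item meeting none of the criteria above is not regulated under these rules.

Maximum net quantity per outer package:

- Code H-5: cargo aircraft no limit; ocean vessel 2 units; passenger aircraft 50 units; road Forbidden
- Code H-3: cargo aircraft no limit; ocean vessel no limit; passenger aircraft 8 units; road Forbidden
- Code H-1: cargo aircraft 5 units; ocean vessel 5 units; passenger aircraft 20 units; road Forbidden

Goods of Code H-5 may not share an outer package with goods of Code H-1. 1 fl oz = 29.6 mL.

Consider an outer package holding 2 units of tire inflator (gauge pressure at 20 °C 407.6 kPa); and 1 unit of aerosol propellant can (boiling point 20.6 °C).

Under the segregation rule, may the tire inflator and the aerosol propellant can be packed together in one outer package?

No

The tire inflator has gauge pressure at 20 °C 407.6 kPa, which is > 250 kPa, so it is Code H-5 (Compressed Gas).
Boiling point 20.6 °C meets the Code H-1 criterion (Flammable Gas), so the aerosol propellant can is Code H-1.
Code H-5 and Code H-1 may not share an outer package.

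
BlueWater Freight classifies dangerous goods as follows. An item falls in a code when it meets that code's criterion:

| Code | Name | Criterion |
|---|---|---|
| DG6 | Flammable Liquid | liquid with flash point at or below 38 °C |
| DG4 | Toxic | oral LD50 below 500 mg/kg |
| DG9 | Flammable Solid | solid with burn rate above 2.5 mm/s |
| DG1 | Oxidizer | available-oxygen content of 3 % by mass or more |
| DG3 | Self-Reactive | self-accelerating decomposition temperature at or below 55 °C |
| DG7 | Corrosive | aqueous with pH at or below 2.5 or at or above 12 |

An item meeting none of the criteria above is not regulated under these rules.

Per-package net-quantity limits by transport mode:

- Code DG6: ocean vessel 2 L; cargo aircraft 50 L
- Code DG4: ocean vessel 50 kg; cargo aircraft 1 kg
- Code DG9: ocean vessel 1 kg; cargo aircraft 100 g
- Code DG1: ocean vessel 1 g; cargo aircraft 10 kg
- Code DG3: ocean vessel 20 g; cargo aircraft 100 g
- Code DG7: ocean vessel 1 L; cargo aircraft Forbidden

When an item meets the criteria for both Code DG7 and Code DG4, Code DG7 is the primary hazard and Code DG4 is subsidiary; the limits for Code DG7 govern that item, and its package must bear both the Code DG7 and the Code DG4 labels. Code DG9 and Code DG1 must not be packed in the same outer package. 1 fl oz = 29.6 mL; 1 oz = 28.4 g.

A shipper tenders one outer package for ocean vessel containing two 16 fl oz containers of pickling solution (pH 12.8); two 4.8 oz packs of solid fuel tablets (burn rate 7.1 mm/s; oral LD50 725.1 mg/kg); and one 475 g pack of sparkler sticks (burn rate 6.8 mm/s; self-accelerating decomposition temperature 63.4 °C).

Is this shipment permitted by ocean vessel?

Yes

The pickling solution has pH 12.8, which is ≥ 12, so it is Code DG7 (Corrosive).
Burn rate 7.1 mm/s meets the Code DG9 criterion (Flammable Solid), so the solid fuel tablets are Code DG9.
Sparkler sticks: burn rate 6.8 mm/s > 2.5 mm/s → Code DG9 (Flammable Solid).
Code DG9 net quantity: (two 4.8 oz packs = 272.64 g) + 475 g = 747.64 g.
747.64 g is within the ocean vessel limit of 1 kg for Code DG9.
Code DG7 quantity: two 16 fl oz containers = 947.2 mL.
947.2 mL ≤ 1 L (ocean vessel limit, Code DG7) — within limit.
The segregation rule (Code DG9 with Code DG1) does not apply to Code DG9 with Code DG7.
Every hazard code is within its ocean vessel limit and no segregation rule is violated.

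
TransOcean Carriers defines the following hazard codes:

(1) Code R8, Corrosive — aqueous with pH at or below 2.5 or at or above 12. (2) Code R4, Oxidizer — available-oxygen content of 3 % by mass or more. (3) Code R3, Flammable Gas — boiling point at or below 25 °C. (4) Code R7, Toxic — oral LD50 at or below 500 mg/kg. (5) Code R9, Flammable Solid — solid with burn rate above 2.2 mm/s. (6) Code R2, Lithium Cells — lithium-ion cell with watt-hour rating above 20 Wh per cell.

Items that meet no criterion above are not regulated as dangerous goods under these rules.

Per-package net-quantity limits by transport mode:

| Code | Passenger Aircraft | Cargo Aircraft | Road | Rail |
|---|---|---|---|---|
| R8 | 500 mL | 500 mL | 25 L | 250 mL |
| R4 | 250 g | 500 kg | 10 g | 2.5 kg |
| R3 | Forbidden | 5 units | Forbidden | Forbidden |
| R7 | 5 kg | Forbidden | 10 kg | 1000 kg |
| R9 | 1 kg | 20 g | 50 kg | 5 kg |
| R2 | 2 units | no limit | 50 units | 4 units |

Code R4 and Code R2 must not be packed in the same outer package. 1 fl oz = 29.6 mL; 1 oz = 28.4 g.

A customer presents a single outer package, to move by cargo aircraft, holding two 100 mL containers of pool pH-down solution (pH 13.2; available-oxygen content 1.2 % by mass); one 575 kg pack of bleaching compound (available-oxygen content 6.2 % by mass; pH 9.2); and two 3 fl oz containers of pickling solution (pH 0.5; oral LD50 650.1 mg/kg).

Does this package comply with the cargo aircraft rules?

Pool pH-down solution: pH 13.2 ≥ 12 → Code R8 (Corrosive).
Bleaching compound: available-oxygen content 6.2 % by mass ≥ 3 % by mass → Code R4 (Oxidizer).
pH 0.5 meets the Code R8 criterion (Corrosive), so the pickling solution is Code R8.
Total Code R8: (two 100 mL containers = 200 mL) + (two 3 fl oz containers = 177.6 mL) = 377.6 mL.
That is within the Code R8 cargo aircraft limit of 500 mL.
Code R4 quantity: 575 kg.
575 kg > 500 kg (cargo aircraft limit, Code R4) — over the limit.
The segregation rule (Code R4 with Code R2) does not apply to Code R8 with Code R4.

No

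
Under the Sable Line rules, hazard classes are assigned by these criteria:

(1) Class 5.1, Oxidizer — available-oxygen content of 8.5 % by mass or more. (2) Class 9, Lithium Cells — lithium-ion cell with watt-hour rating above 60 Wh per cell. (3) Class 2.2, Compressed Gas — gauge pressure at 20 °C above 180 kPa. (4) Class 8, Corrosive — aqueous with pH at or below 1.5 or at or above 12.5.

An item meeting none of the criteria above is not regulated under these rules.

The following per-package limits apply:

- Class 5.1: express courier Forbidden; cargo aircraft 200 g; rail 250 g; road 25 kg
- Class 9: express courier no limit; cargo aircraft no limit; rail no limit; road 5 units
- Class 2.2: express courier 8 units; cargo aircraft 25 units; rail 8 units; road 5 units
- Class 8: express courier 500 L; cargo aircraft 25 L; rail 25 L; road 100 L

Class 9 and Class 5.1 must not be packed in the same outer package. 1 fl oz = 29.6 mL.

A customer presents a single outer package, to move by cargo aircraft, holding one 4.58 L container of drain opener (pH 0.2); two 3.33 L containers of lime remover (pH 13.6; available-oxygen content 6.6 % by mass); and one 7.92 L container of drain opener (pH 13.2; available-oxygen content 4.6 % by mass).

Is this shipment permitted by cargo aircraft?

Yes

Drain opener: pH 0.2 ≤ 1.5 → Class 8 (Corrosive).
pH 13.6 meets the Class 8 criterion (Corrosive), so the lime remover is Class 8.
pH 13.2 meets the Class 8 criterion (Corrosive), so the drain opener is Class 8.
Total Class 8: 4.58 L + (two 3.33 L containers = 6.66 L) + 7.92 L = 19.16 L.
19.16 L ≤ 25 L (cargo aircraft limit, Class 8) — within limit.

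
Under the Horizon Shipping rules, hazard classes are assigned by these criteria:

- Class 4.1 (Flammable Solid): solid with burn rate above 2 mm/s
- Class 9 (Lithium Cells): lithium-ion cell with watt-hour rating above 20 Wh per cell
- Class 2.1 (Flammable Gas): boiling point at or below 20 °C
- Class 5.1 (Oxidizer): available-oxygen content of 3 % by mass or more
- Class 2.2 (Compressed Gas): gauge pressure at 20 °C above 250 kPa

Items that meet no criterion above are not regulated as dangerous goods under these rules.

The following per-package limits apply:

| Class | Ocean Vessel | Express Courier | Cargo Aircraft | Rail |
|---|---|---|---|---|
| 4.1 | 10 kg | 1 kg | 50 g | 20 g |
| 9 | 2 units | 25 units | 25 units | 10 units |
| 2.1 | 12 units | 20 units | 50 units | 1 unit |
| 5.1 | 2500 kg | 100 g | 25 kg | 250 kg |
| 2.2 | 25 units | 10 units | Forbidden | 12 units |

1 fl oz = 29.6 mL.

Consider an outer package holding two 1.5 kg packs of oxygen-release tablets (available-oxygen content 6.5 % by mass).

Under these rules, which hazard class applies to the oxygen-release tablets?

The oxygen-release tablets have available-oxygen content 6.5 % by mass, which is ≥ 3 % by mass, so they are Class 5.1 (Oxidizer).

Class 5.1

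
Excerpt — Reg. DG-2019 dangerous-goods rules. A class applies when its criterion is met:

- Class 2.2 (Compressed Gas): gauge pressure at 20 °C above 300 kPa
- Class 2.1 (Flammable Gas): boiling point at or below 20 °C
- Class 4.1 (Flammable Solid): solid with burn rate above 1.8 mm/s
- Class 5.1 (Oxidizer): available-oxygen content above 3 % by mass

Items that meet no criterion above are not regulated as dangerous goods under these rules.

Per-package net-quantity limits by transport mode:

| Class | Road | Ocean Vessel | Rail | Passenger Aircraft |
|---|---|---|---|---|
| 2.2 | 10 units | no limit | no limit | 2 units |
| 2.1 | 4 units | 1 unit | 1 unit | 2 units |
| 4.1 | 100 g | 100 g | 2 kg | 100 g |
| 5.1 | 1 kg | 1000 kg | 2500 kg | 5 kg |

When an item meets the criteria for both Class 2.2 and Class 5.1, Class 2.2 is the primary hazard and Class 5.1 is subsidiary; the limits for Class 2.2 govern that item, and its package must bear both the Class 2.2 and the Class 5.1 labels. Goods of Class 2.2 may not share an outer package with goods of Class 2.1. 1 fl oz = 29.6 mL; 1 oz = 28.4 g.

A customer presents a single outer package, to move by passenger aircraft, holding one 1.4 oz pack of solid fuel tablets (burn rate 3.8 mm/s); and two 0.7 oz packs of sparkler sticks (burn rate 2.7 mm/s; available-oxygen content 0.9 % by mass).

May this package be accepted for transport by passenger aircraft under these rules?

Burn rate 3.8 mm/s meets the Class 4.1 criterion (Flammable Solid), so the solid fuel tablets are Class 4.1.
The sparkler sticks have burn rate 2.7 mm/s, which is > 1.8 mm/s, so they are Class 4.1 (Flammable Solid).
Class 4.1 net quantity: (one 1.4 oz pack = 39.76 g) + (two 0.7 oz packs = 39.76 g) = 79.52 g.
79.52 g ≤ 100 g (passenger aircraft limit, Class 4.1) — within limit.

Yes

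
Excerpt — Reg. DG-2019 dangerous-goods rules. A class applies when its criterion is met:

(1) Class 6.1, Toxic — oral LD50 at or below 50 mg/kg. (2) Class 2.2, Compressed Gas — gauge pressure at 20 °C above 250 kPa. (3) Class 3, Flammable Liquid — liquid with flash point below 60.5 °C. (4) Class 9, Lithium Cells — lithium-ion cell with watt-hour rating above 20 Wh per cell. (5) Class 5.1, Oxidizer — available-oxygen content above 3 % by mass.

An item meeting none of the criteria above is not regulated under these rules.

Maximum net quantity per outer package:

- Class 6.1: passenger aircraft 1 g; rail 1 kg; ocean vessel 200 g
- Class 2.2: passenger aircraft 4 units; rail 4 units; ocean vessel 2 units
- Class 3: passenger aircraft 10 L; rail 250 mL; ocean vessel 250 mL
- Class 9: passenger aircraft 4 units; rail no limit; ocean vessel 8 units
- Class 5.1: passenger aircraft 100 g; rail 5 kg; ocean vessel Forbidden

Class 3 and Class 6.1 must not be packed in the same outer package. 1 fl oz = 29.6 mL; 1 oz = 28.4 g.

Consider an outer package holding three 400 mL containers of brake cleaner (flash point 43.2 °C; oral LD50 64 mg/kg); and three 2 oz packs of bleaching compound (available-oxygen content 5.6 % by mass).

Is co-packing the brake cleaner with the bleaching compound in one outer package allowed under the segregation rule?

Flash point 43.2 °C meets the Class 3 criterion (Flammable Liquid), so the brake cleaner is Class 3.
Bleaching compound: available-oxygen content 5.6 % by mass > 3 % by mass → Class 5.1 (Oxidizer).
No segregation rule bars Class 3 with Class 5.1.

Yes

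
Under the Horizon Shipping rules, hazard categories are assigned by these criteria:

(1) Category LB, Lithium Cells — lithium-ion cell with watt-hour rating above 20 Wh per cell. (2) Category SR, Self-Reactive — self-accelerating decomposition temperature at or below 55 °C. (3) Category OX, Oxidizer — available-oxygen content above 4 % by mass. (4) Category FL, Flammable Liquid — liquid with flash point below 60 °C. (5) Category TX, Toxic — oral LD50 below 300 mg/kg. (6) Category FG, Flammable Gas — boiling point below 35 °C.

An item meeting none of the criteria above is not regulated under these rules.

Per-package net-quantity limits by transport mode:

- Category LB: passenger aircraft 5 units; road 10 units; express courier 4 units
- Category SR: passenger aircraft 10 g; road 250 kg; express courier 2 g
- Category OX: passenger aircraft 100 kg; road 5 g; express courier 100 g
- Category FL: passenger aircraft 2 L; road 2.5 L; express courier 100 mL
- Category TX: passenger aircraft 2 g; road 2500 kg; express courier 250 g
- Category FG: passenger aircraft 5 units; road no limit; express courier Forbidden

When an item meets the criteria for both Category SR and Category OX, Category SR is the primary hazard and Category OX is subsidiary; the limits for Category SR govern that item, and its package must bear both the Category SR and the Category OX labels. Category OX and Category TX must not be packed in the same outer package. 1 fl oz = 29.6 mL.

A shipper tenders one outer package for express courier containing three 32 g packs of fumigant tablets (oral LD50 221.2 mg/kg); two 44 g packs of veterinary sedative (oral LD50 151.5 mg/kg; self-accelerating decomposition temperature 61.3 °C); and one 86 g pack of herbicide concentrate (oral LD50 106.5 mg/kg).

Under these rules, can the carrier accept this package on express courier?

Fumigant tablets: oral LD50 221.2 mg/kg < 300 mg/kg → Category TX (Toxic).
With oral LD50 151.5 mg/kg (< 300 mg/kg), the veterinary sedative falls in Category TX.
Oral LD50 106.5 mg/kg meets the Category TX criterion (Toxic), so the herbicide concentrate is Category TX.
Total Category TX: (three 32 g packs = 96 g) + (two 44 g packs = 88 g) + 86 g = 270 g.
270 g > 250 g (express courier limit, Category TX) — over the limit.

No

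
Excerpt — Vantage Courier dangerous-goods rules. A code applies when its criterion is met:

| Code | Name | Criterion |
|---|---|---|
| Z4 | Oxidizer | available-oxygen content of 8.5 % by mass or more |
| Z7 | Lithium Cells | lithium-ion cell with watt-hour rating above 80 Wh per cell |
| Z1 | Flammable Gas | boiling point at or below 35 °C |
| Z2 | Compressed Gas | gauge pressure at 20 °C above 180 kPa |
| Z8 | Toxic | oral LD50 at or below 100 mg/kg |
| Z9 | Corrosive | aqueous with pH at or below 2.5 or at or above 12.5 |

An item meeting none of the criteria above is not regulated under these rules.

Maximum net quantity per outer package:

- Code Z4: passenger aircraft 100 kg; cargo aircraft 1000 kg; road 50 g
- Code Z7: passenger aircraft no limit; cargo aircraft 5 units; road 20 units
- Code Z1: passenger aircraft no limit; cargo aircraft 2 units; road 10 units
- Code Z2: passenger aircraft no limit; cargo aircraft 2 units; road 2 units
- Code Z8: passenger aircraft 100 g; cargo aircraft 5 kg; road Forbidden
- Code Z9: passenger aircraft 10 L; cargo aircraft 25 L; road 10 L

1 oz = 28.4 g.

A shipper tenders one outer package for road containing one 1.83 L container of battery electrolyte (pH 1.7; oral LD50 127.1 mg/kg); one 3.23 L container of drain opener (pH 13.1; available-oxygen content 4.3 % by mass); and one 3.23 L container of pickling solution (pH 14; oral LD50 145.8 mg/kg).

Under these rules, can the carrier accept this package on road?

Battery electrolyte: pH 1.7 ≤ 2.5 → Code Z9 (Corrosive).
pH 13.1 meets the Code Z9 criterion (Corrosive), so the drain opener is Code Z9.
The pickling solution has pH 14, which is ≥ 12.5, so it is Code Z9 (Corrosive).
Code Z9 net quantity: 1.83 L + 3.23 L + 3.23 L = 8.29 L.
That is within the Code Z9 road limit of 10 L.

Yes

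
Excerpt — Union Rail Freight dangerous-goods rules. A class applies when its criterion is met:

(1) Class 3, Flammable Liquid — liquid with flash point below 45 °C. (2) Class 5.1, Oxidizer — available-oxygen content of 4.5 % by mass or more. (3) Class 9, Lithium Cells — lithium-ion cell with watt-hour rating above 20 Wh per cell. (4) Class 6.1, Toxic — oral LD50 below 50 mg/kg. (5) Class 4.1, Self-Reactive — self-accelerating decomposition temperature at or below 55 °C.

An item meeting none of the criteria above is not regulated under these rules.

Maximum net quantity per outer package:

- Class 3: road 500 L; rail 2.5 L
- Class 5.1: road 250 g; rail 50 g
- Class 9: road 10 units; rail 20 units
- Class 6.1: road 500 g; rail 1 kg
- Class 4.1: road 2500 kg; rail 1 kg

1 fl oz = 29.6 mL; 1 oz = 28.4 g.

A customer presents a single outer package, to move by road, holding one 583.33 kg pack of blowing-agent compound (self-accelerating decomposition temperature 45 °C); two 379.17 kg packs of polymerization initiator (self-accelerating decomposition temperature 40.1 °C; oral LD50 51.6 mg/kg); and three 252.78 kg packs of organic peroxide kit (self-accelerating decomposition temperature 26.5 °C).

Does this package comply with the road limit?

Blowing-agent compound: self-accelerating decomposition temperature 45 °C ≤ 55 °C → Class 4.1 (Self-Reactive).
Polymerization initiator: self-accelerating decomposition temperature 40.1 °C ≤ 55 °C → Class 4.1 (Self-Reactive).
With self-accelerating decomposition temperature 26.5 °C (≤ 55 °C), the organic peroxide kit falls in Class 4.1.
Class 4.1 net quantity: 583.33 kg + (two 379.17 kg packs = 758.34 kg) + (three 252.78 kg packs = 758.34 kg) = 2100.01 kg.
2100.01 kg ≤ 2500 kg (road limit, Class 4.1) — within limit.

Yes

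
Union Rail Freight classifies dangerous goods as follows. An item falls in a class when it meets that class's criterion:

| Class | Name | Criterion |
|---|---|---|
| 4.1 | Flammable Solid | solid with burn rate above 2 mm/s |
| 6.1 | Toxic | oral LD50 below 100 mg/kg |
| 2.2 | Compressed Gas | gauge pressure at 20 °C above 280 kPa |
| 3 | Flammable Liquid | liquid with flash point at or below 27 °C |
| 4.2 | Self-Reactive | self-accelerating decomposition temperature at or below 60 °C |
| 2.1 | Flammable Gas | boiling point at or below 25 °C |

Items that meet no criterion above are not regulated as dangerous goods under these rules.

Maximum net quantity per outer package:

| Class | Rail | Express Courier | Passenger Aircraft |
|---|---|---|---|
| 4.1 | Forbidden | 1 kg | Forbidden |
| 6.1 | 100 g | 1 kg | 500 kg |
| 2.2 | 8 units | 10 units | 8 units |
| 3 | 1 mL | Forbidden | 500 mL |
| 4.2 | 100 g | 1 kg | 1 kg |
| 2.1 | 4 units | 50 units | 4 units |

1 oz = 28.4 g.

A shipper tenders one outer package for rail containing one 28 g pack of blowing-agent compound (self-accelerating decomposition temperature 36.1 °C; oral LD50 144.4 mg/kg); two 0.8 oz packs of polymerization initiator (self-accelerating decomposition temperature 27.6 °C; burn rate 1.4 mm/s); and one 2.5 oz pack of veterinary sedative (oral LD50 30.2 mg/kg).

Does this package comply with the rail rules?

Yes

The blowing-agent compound has self-accelerating decomposition temperature 36.1 °C, which is ≤ 60 °C, so it is Class 4.2 (Self-Reactive).
Polymerization initiator: self-accelerating decomposition temperature 27.6 °C ≤ 60 °C → Class 4.2 (Self-Reactive).
Veterinary sedative: oral LD50 30.2 mg/kg < 100 mg/kg → Class 6.1 (Toxic).
Total Class 4.2: 28 g + (two 0.8 oz packs = 45.44 g) = 73.44 g.
73.44 g is within the rail limit of 100 g for Class 4.2.
Class 6.1 quantity: one 2.5 oz pack = 71 g.
71 g is within the rail limit of 100 g for Class 6.1.
Every hazard class is within its rail limit and no segregation rule is violated.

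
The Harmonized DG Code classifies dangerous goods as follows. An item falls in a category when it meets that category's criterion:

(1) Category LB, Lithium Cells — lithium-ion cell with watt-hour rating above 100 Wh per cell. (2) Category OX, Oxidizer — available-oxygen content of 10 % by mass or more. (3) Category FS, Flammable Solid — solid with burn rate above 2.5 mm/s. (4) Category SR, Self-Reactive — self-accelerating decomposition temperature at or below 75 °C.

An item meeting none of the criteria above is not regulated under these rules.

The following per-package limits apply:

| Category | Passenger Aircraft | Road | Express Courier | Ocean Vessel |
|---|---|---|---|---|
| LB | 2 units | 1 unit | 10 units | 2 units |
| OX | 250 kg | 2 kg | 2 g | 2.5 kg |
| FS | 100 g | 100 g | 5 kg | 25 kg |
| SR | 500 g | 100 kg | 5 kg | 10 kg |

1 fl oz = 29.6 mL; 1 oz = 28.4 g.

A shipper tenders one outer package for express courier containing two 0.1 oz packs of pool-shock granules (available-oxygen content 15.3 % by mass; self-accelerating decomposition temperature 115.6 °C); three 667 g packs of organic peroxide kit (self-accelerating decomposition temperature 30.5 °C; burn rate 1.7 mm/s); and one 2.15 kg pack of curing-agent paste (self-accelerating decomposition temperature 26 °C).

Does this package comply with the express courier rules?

No

With available-oxygen content 15.3 % by mass (≥ 10 % by mass), the pool-shock granules fall in Category OX.
The organic peroxide kit has self-accelerating decomposition temperature 30.5 °C, which is ≤ 75 °C, so it is Category SR (Self-Reactive).
The curing-agent paste has self-accelerating decomposition temperature 26 °C, which is ≤ 75 °C, so it is Category SR (Self-Reactive).
Total Category SR: (three 667 g packs = 2.001 kg) + 2.15 kg = 4.151 kg.
4.151 kg ≤ 5 kg (express courier limit, Category SR) — within limit.
Category OX quantity: two 0.1 oz packs = 5.68 g.
That exceeds the Category OX express courier limit of 2 g.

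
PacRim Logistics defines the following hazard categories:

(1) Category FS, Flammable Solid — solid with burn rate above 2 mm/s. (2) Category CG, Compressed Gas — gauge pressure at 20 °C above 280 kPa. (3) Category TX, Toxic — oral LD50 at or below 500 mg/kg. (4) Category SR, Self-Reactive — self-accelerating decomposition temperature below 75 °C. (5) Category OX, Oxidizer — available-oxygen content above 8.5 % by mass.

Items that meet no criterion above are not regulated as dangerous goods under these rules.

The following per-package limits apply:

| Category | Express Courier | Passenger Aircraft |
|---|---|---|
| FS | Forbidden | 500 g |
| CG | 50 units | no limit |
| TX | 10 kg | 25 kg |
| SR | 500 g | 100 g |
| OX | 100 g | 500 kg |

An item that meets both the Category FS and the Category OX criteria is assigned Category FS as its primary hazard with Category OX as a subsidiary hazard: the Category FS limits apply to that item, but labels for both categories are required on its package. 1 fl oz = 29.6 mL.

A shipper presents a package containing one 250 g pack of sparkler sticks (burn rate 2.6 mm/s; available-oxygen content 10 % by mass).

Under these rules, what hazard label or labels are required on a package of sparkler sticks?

The sparkler sticks have burn rate 2.6 mm/s, which is > 2 mm/s, so they are Category FS (Flammable Solid).
Sparkler sticks: available-oxygen content 10 % by mass > 8.5 % by mass → Category OX (Oxidizer).
By the precedence rule Category FS is primary and Category OX is subsidiary, and that rule requires both labels on the package.

Category FS and OX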